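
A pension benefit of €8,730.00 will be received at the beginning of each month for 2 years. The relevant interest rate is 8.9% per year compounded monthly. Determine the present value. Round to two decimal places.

€192,702.99

This is an annuity due: 24 payments of €8,730.00 at the beginning of each month.
Periodic rate r = 0.089/12 per month; n is counted in months.
PV = PMT × [(1 − (1+r)^−n)/r] × (1+r) = 8,730 × [1 − (1+r)^−24] / r × (1+r) = €192,702.99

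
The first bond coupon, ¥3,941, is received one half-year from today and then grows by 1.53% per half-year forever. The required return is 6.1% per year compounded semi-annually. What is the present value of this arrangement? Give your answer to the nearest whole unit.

¥259,276

Periodic rate r = 0.061/2 per half-year.
Growing perpetuity (Gordon): PV = PMT₁ / (r − g) = 3,941 / (r − 0.0153) = ¥259,276.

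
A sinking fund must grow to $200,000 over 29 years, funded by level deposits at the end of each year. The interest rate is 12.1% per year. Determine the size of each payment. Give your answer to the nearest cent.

$914.89

Level ordinary annuity; solve FV = PMT × [((1+r)^n − 1)/r] for PMT.
Periodic rate r = 0.121 per year.
With n = 29: PMT = 200,000 / ([((1+r)^n − 1)/r]) = $914.89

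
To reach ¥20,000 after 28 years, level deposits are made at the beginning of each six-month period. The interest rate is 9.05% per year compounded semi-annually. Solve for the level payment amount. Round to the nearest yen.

Level annuity due; solve FV = PMT × [((1+r)^n − 1)/r] × (1+r) for PMT.
Periodic rate r = 0.0905/2 per half-year; n is counted in half-years.
With n = 56: PMT = 20,000 / ([((1+r)^n − 1)/r] × (1+r)) = ¥79

¥79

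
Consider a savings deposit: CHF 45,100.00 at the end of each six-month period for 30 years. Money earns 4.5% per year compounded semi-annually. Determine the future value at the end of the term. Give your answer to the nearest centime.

CHF 5,612,714.62

This is an ordinary annuity: 60 deposits of CHF 45,100.00 at the end of each six-month period.
Periodic rate r = 0.045/2 per half-year; n is counted in half-years.
FV = PMT × [((1+r)^n − 1)/r] = 45,100 × [(1+r)^60 − 1] / r = CHF 5,612,714.62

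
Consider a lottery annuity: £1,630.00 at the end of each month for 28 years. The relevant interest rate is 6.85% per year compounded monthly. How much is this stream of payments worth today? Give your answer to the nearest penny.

This is an ordinary annuity: 336 payments of £1,630.00 at the end of each month.
Periodic rate r = 0.0685/12 per month; n is counted in months.
PV = PMT × [(1 − (1+r)^−n)/r] = 1,630 × [1 − (1+r)^−336] / r = £243,371.01

£243,371.01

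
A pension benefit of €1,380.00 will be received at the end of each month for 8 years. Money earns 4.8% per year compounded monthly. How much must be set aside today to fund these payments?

This is an ordinary annuity: 96 payments of €1,380.00 at the end of each month.
Periodic rate r = 0.048/12 per month; n is counted in months.
PV = PMT × [(1 − (1+r)^−n)/r] = 1,380 × [1 − (1+r)^−96] / r = €109,829.60

€109,829.60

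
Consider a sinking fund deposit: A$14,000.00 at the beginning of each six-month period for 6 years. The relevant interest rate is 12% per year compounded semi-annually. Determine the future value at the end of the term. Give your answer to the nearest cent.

A$250,349.93

This is an annuity due: 12 deposits of A$14,000.00 at the beginning of each six-month period.
Periodic rate r = 0.12/2 per half-year; n is counted in half-years.
FV = PMT × [((1+r)^n − 1)/r] × (1+r) = 14,000 × [(1+r)^12 − 1] / r × (1+r) = A$250,349.93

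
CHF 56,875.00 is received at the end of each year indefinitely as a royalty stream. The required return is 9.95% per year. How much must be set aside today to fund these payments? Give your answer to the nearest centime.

CHF 571,608.04

Periodic rate r = 0.0995 per year.
Level perpetuity: PV = PMT / r = 56,875 / (0.0995) = CHF 571,608.04.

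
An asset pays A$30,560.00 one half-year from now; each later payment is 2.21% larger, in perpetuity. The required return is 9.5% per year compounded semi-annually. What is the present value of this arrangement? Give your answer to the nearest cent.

A$1,203,149.61

Periodic rate r = 0.095/2 per half-year.
Growing perpetuity (Gordon): PV = PMT₁ / (r − g) = 30,560 / (r − 0.0221) = A$1,203,149.61.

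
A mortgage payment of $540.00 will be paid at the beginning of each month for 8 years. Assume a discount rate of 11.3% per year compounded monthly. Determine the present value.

This is an annuity due: 96 payments of $540.00 at the beginning of each month.
Periodic rate r = 0.113/12 per month; n is counted in months.
PV = PMT × [(1 − (1+r)^−n)/r] × (1+r) = 540 × [1 − (1+r)^−96] / r × (1+r) = $34,345.39

$34,345.39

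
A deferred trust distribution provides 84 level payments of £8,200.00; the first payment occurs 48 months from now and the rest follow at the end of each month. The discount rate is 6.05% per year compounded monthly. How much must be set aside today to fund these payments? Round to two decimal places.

£442,428.50

Ordinary annuity of 84 payments, first payment at period 48.
Periodic rate r = 0.0605/12 per month; n is counted in months.
The ordinary-annuity PV formula values the stream one period before the first payment (period 47); discount that back 47 periods:
PV₀ = 8,200 × [1 − (1+r)^−84] / r × (1+r)^−47 = £442,428.50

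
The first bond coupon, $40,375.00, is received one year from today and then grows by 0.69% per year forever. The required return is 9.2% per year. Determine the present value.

$474,441.83

Periodic rate r = 0.092 per year.
Growing perpetuity (Gordon): PV = PMT₁ / (r − g) = 40,375 / (r − 0.0069) = $474,441.83.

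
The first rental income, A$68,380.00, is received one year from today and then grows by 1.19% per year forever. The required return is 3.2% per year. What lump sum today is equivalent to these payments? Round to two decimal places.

A$3,401,990.05

Periodic rate r = 0.032 per year.
Growing perpetuity (Gordon): PV = PMT₁ / (r − g) = 68,380 / (r − 0.0119) = A$3,401,990.05.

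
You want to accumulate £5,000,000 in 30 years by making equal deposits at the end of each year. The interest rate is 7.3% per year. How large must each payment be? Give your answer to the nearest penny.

Level ordinary annuity; solve FV = PMT × [((1+r)^n − 1)/r] for PMT.
Periodic rate r = 0.073 per year.
With n = 30: PMT = 5,000,000 / ([((1+r)^n − 1)/r]) = £50,142.44

£50,142.44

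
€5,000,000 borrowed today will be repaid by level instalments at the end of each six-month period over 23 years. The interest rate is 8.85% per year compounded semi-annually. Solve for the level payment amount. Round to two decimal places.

Level ordinary annuity; solve PV = PMT × [(1 − (1+r)^−n)/r] for PMT.
Periodic rate r = 0.0885/2 per half-year; n is counted in half-years.
With n = 46: PMT = 5,000,000 / ([(1 − (1+r)^−n)/r]) = €256,211.71

€256,211.71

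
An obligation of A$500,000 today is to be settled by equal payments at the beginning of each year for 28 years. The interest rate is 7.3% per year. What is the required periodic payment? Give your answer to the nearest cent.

A$39,511.29

Level annuity due; solve PV = PMT × [(1 − (1+r)^−n)/r] × (1+r) for PMT.
Periodic rate r = 0.073 per year.
With n = 28: PMT = 500,000 / ([(1 − (1+r)^−n)/r] × (1+r)) = A$39,511.29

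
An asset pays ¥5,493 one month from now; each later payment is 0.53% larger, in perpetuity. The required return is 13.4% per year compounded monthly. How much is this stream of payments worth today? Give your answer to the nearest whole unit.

Periodic rate r = 0.134/12 per month.
Growing perpetuity (Gordon): PV = PMT₁ / (r − g) = 5,493 / (r − 0.0053) = ¥936,307.

¥936,307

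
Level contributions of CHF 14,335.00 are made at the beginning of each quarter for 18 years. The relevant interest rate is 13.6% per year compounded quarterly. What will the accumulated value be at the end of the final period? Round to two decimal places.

CHF 4,404,858.16

This is an annuity due: 72 deposits of CHF 14,335.00 at the beginning of each quarter.
Periodic rate r = 0.136/4 per quarter; n is counted in quarters.
FV = PMT × [((1+r)^n − 1)/r] × (1+r) = 14,335 × [(1+r)^72 − 1] / r × (1+r) = CHF 4,404,858.16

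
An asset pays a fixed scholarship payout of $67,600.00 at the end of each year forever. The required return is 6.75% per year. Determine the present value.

$1,001,481.48

Periodic rate r = 0.0675 per year.
Level perpetuity: PV = PMT / r = 67,600 / (0.0675) = $1,001,481.48.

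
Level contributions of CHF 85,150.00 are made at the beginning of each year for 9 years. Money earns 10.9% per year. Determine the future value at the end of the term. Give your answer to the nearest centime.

CHF 1,331,889.80

This is an annuity due: 9 deposits of CHF 85,150.00 at the beginning of each year.
Periodic rate r = 0.109 per year.
FV = PMT × [((1+r)^n − 1)/r] × (1+r) = 85,150 × [(1+r)^9 − 1] / r × (1+r) = CHF 1,331,889.80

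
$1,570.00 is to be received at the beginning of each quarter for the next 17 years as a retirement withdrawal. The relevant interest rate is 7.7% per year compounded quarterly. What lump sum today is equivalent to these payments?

$60,395.24

This is an annuity due: 68 payments of $1,570.00 at the beginning of each quarter.
Periodic rate r = 0.077/4 per quarter; n is counted in quarters.
PV = PMT × [(1 − (1+r)^−n)/r] × (1+r) = 1,570 × [1 − (1+r)^−68] / r × (1+r) = $60,395.24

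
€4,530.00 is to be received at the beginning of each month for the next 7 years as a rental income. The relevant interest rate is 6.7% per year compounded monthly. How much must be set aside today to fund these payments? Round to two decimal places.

This is an annuity due: 84 payments of €4,530.00 at the beginning of each month.
Periodic rate r = 0.067/12 per month; n is counted in months.
PV = PMT × [(1 − (1+r)^−n)/r] × (1+r) = 4,530 × [1 − (1+r)^−84] / r × (1+r) = €304,774.19

€304,774.19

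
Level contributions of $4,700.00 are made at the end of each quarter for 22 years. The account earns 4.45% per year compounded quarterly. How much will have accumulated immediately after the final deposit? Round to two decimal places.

This is an ordinary annuity: 88 deposits of $4,700.00 at the end of each quarter.
Periodic rate r = 0.0445/4 per quarter; n is counted in quarters.
FV = PMT × [((1+r)^n − 1)/r] = 4,700 × [(1+r)^88 − 1] / r = $695,998.50

$695,998.50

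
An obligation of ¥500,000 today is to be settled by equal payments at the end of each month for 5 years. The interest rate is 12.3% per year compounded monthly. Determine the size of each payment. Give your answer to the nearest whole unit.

Level ordinary annuity; solve PV = PMT × [(1 − (1+r)^−n)/r] for PMT.
Periodic rate r = 0.123/12 per month; n is counted in months.
With n = 60: PMT = 500,000 / ([(1 − (1+r)^−n)/r]) = ¥11,198

¥11,198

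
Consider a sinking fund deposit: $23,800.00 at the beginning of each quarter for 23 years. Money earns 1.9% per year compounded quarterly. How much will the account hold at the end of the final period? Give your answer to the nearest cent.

This is an annuity due: 92 deposits of $23,800.00 at the beginning of each quarter.
Periodic rate r = 0.019/4 per quarter; n is counted in quarters.
FV = PMT × [((1+r)^n − 1)/r] × (1+r) = 23,800 × [(1+r)^92 − 1] / r × (1+r) = $2,751,034.23

$2,751,034.23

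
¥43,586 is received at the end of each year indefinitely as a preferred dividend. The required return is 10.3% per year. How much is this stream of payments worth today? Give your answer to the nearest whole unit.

Periodic rate r = 0.103 per year.
Level perpetuity: PV = PMT / r = 43,586 / (0.103) = ¥423,165.

¥423,165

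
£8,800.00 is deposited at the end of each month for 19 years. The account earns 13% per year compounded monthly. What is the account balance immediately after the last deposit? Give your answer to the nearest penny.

£8,664,434.47

This is an ordinary annuity: 228 deposits of £8,800.00 at the end of each month.
Periodic rate r = 0.13/12 per month; n is counted in months.
FV = PMT × [((1+r)^n − 1)/r] = 8,800 × [(1+r)^228 − 1] / r = £8,664,434.47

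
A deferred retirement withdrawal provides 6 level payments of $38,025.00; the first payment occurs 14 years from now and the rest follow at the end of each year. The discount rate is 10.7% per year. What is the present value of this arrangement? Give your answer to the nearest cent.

$43,282.13

Ordinary annuity of 6 payments, first payment at period 14.
Periodic rate r = 0.107 per year.
The ordinary-annuity PV formula values the stream one period before the first payment (period 13); discount that back 13 periods:
PV₀ = 38,025 × [1 − (1+r)^−6] / r × (1+r)^−13 = $43,282.13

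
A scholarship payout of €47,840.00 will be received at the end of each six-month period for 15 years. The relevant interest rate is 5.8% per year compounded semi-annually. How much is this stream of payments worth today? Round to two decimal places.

This is an ordinary annuity: 30 payments of €47,840.00 at the end of each six-month period.
Periodic rate r = 0.058/2 per half-year; n is counted in half-years.
PV = PMT × [(1 − (1+r)^−n)/r] = 47,840 × [1 − (1+r)^−30] / r = €949,922.86

€949,922.86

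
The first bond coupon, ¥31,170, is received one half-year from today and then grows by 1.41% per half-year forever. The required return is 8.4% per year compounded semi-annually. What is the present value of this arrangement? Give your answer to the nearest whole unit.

¥1,117,204

Periodic rate r = 0.084/2 per half-year.
Growing perpetuity (Gordon): PV = PMT₁ / (r − g) = 31,170 / (r − 0.0141) = ¥1,117,204.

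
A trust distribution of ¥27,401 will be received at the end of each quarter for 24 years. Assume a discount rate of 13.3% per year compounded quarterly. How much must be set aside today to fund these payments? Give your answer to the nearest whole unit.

¥788,424

This is an ordinary annuity: 96 payments of ¥27,401 at the end of each quarter.
Periodic rate r = 0.133/4 per quarter; n is counted in quarters.
PV = PMT × [(1 − (1+r)^−n)/r] = 27,401 × [1 − (1+r)^−96] / r = ¥788,424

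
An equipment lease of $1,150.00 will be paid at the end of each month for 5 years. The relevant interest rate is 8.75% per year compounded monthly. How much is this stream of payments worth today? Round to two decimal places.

This is an ordinary annuity: 60 payments of $1,150.00 at the end of each month.
Periodic rate r = 0.0875/12 per month; n is counted in months.
PV = PMT × [(1 − (1+r)^−n)/r] = 1,150 × [1 − (1+r)^−60] / r = $55,724.53

$55,724.53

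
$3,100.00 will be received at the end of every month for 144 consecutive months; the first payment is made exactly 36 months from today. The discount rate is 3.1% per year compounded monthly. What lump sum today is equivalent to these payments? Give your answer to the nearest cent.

$340,225.77

Ordinary annuity of 144 payments, first payment at period 36.
Periodic rate r = 0.031/12 per month; n is counted in months.
The ordinary-annuity PV formula values the stream one period before the first payment (period 35); discount that back 35 periods:
PV₀ = 3,100 × [1 − (1+r)^−144] / r × (1+r)^−35 = $340,225.77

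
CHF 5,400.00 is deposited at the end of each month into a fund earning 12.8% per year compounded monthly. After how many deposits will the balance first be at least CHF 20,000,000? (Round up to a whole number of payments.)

Periodic rate r = 0.128/12 per month; n is counted in months.
Ordinary annuity FV: 20,000,000 = 5,400 × [((1+r)^n − 1)/r].
(1+r)^n = 1 + 20,000,000 × r / 5,400, so n = ln(1 + 20,000,000·r/5,400) / ln(1+r) = 348.86.
Round up to a whole number of payments: n = 349.

349 payments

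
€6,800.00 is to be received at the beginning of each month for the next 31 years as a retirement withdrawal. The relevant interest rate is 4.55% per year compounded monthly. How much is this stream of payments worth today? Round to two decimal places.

This is an annuity due: 372 payments of €6,800.00 at the beginning of each month.
Periodic rate r = 0.0455/12 per month; n is counted in months.
PV = PMT × [(1 − (1+r)^−n)/r] × (1+r) = 6,800 × [1 − (1+r)^−372] / r × (1+r) = €1,359,744.65

€1,359,744.65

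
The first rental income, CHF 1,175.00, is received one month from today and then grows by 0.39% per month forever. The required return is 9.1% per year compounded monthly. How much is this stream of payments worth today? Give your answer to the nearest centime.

CHF 319,004.52

Periodic rate r = 0.091/12 per month.
Growing perpetuity (Gordon): PV = PMT₁ / (r − g) = 1,175 / (r − 0.0039) = CHF 319,004.52.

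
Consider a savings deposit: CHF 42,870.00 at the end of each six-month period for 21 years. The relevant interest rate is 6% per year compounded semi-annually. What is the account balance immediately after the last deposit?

This is an ordinary annuity: 42 deposits of CHF 42,870.00 at the end of each six-month period.
Periodic rate r = 0.06/2 per half-year; n is counted in half-years.
FV = PMT × [((1+r)^n − 1)/r] = 42,870 × [(1+r)^42 − 1] / r = CHF 3,516,334.43

CHF 3,516,334.43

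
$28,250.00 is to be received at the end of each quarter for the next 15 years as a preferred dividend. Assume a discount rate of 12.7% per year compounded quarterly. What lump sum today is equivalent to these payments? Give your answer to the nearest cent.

This is an ordinary annuity: 60 payments of $28,250.00 at the end of each quarter.
Periodic rate r = 0.127/4 per quarter; n is counted in quarters.
PV = PMT × [(1 − (1+r)^−n)/r] = 28,250 × [1 − (1+r)^−60] / r = $753,366.39

$753,366.39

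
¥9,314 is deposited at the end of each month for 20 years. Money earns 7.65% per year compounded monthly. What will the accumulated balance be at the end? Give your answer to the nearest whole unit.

¥5,253,540

This is an ordinary annuity: 240 deposits of ¥9,314 at the end of each month.
Periodic rate r = 0.0765/12 per month; n is counted in months.
FV = PMT × [((1+r)^n − 1)/r] = 9,314 × [(1+r)^240 − 1] / r = ¥5,253,540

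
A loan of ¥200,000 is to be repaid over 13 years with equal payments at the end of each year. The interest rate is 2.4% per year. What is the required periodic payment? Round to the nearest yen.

Level ordinary annuity; solve PV = PMT × [(1 − (1+r)^−n)/r] for PMT.
Periodic rate r = 0.024 per year.
With n = 13: PMT = 200,000 / ([(1 − (1+r)^−n)/r]) = ¥18,092

¥18,092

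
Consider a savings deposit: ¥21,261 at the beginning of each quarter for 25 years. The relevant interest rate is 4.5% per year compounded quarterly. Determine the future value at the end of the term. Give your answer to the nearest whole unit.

¥3,938,701

This is an annuity due: 100 deposits of ¥21,261 at the beginning of each quarter.
Periodic rate r = 0.045/4 per quarter; n is counted in quarters.
FV = PMT × [((1+r)^n − 1)/r] × (1+r) = 21,261 × [(1+r)^100 − 1] / r × (1+r) = ¥3,938,701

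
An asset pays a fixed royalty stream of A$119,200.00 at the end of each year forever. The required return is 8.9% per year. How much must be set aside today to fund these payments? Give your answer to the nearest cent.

Periodic rate r = 0.089 per year.
Level perpetuity: PV = PMT / r = 119,200 / (0.089) = A$1,339,325.84.

A$1,339,325.84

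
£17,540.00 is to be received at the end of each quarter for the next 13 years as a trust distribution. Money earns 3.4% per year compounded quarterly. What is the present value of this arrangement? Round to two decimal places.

This is an ordinary annuity: 52 payments of £17,540.00 at the end of each quarter.
Periodic rate r = 0.034/4 per quarter; n is counted in quarters.
PV = PMT × [(1 − (1+r)^−n)/r] = 17,540 × [1 − (1+r)^−52] / r = £734,716.83

£734,716.83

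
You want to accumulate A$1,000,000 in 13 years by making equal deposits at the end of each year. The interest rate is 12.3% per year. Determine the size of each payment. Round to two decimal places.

Level ordinary annuity; solve FV = PMT × [((1+r)^n − 1)/r] for PMT.
Periodic rate r = 0.123 per year.
With n = 13: PMT = 1,000,000 / ([((1+r)^n − 1)/r]) = A$34,964.02

A$34,964.02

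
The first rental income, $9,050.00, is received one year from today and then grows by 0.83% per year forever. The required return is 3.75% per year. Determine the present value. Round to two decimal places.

Periodic rate r = 0.0375 per year.
Growing perpetuity (Gordon): PV = PMT₁ / (r − g) = 9,050 / (r − 0.0083) = $309,931.51.

$309,931.51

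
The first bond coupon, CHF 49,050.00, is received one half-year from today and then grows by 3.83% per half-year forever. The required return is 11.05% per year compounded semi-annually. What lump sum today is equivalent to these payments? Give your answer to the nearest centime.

Periodic rate r = 0.1105/2 per half-year.
Growing perpetuity (Gordon): PV = PMT₁ / (r − g) = 49,050 / (r − 0.0383) = CHF 2,893,805.31.

CHF 2,893,805.31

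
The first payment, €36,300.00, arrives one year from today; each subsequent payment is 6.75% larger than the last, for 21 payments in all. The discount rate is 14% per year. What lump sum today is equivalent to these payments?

Periodic rate r = 0.14 per year.
Growing ordinary annuity: PV = PMT₁ × [1 − ((1+g)/(1+r))^n] / (r − g) = 36,300 × [1 − ((1+0.0675)/(1+r))^21] / (r − 0.0675) = €374,712.35.

€374,712.35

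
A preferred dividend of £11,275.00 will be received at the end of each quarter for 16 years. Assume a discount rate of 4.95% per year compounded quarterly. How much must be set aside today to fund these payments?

This is an ordinary annuity: 64 payments of £11,275.00 at the end of each quarter.
Periodic rate r = 0.0495/4 per quarter; n is counted in quarters.
PV = PMT × [(1 − (1+r)^−n)/r] = 11,275 × [1 − (1+r)^−64] / r = £496,423.58

£496,423.58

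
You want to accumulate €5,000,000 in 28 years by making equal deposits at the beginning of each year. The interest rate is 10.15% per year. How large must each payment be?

Level annuity due; solve FV = PMT × [((1+r)^n − 1)/r] × (1+r) for PMT.
Periodic rate r = 0.1015 per year.
With n = 28: PMT = 5,000,000 / ([((1+r)^n − 1)/r] × (1+r)) = €32,952.34

€32,952.34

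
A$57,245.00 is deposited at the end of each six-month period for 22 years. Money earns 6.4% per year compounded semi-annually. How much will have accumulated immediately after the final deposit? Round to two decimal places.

A$5,364,193.18

This is an ordinary annuity: 44 deposits of A$57,245.00 at the end of each six-month period.
Periodic rate r = 0.064/2 per half-year; n is counted in half-years.
FV = PMT × [((1+r)^n − 1)/r] = 57,245 × [(1+r)^44 − 1] / r = A$5,364,193.18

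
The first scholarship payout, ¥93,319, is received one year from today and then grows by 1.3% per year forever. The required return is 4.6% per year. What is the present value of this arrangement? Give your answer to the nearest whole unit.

¥2,827,848

Periodic rate r = 0.046 per year.
Growing perpetuity (Gordon): PV = PMT₁ / (r − g) = 93,319 / (r − 0.013) = ¥2,827,848.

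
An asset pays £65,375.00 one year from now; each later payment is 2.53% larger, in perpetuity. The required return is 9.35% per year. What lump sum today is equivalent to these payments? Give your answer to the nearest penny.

£958,577.71

Periodic rate r = 0.0935 per year.
Growing perpetuity (Gordon): PV = PMT₁ / (r − g) = 65,375 / (r − 0.0253) = £958,577.71.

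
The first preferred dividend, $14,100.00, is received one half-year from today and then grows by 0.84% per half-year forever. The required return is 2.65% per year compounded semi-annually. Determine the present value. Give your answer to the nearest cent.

Periodic rate r = 0.0265/2 per half-year.
Growing perpetuity (Gordon): PV = PMT₁ / (r − g) = 14,100 / (r − 0.0084) = $2,907,216.49.

$2,907,216.49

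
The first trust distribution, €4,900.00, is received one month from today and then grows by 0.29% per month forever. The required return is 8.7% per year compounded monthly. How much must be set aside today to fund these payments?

Periodic rate r = 0.087/12 per month.
Growing perpetuity (Gordon): PV = PMT₁ / (r − g) = 4,900 / (r − 0.0029) = €1,126,436.78.

€1,126,436.78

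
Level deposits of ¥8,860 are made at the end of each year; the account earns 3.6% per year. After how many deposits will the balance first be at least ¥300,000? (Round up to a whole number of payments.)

Periodic rate r = 0.036 per year.
Ordinary annuity FV: 300,000 = 8,860 × [((1+r)^n − 1)/r].
(1+r)^n = 1 + 300,000 × r / 8,860, so n = ln(1 + 300,000·r/8,860) / ln(1+r) = 22.54.
Round up to a whole number of payments: n = 23.

23 payments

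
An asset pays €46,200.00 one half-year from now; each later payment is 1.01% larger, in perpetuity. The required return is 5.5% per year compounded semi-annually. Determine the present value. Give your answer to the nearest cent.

€2,655,172.41

Periodic rate r = 0.055/2 per half-year.
Growing perpetuity (Gordon): PV = PMT₁ / (r − g) = 46,200 / (r − 0.0101) = €2,655,172.41.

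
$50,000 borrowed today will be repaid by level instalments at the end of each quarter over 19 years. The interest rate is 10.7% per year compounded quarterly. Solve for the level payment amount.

Level ordinary annuity; solve PV = PMT × [(1 − (1+r)^−n)/r] for PMT.
Periodic rate r = 0.107/4 per quarter; n is counted in quarters.
With n = 76: PMT = 50,000 / ([(1 − (1+r)^−n)/r]) = $1,545.33

$1,545.33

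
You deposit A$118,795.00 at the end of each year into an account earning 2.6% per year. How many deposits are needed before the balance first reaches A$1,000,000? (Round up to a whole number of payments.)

8 payments

Periodic rate r = 0.026 per year.
Ordinary annuity FV: 1,000,000 = 118,795 × [((1+r)^n − 1)/r].
(1+r)^n = 1 + 1,000,000 × r / 118,795, so n = ln(1 + 1,000,000·r/118,795) / ln(1+r) = 7.71.
Round up to a whole number of payments: n = 8.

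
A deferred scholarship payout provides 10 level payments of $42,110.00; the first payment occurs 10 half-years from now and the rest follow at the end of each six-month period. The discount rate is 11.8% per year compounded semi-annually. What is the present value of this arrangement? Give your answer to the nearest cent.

Ordinary annuity of 10 payments, first payment at period 10.
Periodic rate r = 0.118/2 per half-year; n is counted in half-years.
The ordinary-annuity PV formula values the stream one period before the first payment (period 9); discount that back 9 periods:
PV₀ = 42,110 × [1 − (1+r)^−10] / r × (1+r)^−9 = $185,893.70

$185,893.70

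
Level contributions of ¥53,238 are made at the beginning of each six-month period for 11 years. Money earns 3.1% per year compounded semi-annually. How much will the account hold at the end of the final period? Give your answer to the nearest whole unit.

This is an annuity due: 22 deposits of ¥53,238 at the beginning of each six-month period.
Periodic rate r = 0.031/2 per half-year; n is counted in half-years.
FV = PMT × [((1+r)^n − 1)/r] × (1+r) = 53,238 × [(1+r)^22 − 1] / r × (1+r) = ¥1,404,525

¥1,404,525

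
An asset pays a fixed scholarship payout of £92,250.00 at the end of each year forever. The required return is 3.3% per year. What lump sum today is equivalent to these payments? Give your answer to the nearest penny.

£2,795,454.55

Periodic rate r = 0.033 per year.
Level perpetuity: PV = PMT / r = 92,250 / (0.033) = £2,795,454.55.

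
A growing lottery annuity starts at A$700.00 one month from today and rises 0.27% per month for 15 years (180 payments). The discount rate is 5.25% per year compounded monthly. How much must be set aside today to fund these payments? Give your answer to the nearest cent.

Periodic rate r = 0.0525/12 per month; n is counted in months.
Growing ordinary annuity: PV = PMT₁ × [1 − ((1+g)/(1+r))^n] / (r − g) = 700 × [1 − ((1+0.0027)/(1+r))^180] / (r − 0.0027) = A$108,450.12.

A$108,450.12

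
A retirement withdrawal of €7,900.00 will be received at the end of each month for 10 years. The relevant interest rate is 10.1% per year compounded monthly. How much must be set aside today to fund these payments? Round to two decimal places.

€595,304.87

This is an ordinary annuity: 120 payments of €7,900.00 at the end of each month.
Periodic rate r = 0.101/12 per month; n is counted in months.
PV = PMT × [(1 − (1+r)^−n)/r] = 7,900 × [1 − (1+r)^−120] / r = €595,304.87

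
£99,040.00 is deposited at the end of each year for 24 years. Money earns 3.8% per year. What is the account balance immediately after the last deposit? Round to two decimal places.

This is an ordinary annuity: 24 deposits of £99,040.00 at the end of each year.
Periodic rate r = 0.038 per year.
FV = PMT × [((1+r)^n − 1)/r] = 99,040 × [(1+r)^24 − 1] / r = £3,772,844.57

£3,772,844.57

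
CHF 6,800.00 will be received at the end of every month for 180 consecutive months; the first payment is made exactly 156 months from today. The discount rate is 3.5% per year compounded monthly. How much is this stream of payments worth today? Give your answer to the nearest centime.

CHF 605,651.36

Ordinary annuity of 180 payments, first payment at period 156.
Periodic rate r = 0.035/12 per month; n is counted in months.
The ordinary-annuity PV formula values the stream one period before the first payment (period 155); discount that back 155 periods:
PV₀ = 6,800 × [1 − (1+r)^−180] / r × (1+r)^−155 = CHF 605,651.36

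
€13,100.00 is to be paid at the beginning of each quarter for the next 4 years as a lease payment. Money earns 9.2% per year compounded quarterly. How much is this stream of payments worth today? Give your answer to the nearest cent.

€177,708.18

This is an annuity due: 16 payments of €13,100.00 at the beginning of each quarter.
Periodic rate r = 0.092/4 per quarter; n is counted in quarters.
PV = PMT × [(1 − (1+r)^−n)/r] × (1+r) = 13,100 × [1 − (1+r)^−16] / r × (1+r) = €177,708.18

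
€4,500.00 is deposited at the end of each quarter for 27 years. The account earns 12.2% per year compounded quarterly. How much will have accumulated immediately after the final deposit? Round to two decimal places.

This is an ordinary annuity: 108 deposits of €4,500.00 at the end of each quarter.
Periodic rate r = 0.122/4 per quarter; n is counted in quarters.
FV = PMT × [((1+r)^n − 1)/r] = 4,500 × [(1+r)^108 − 1] / r = €3,637,723.72

€3,637,723.72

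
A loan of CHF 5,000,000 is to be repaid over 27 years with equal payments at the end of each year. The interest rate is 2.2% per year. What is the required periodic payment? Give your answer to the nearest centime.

Level ordinary annuity; solve PV = PMT × [(1 − (1+r)^−n)/r] for PMT.
Periodic rate r = 0.022 per year.
With n = 27: PMT = 5,000,000 / ([(1 − (1+r)^−n)/r]) = CHF 247,570.07

CHF 247,570.07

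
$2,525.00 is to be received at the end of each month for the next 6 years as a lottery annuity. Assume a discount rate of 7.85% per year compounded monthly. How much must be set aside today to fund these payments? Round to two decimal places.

$144,615.52

This is an ordinary annuity: 72 payments of $2,525.00 at the end of each month.
Periodic rate r = 0.0785/12 per month; n is counted in months.
PV = PMT × [(1 − (1+r)^−n)/r] = 2,525 × [1 − (1+r)^−72] / r = $144,615.52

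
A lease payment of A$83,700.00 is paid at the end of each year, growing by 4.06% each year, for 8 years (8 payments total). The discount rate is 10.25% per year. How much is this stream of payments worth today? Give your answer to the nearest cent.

A$500,500.65

Periodic rate r = 0.1025 per year.
Growing ordinary annuity: PV = PMT₁ × [1 − ((1+g)/(1+r))^n] / (r − g) = 83,700 × [1 − ((1+0.0406)/(1+r))^8] / (r − 0.0406) = A$500,500.65.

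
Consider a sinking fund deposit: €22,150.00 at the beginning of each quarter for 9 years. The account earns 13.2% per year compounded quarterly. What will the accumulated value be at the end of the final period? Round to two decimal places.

This is an annuity due: 36 deposits of €22,150.00 at the beginning of each quarter.
Periodic rate r = 0.132/4 per quarter; n is counted in quarters.
FV = PMT × [((1+r)^n − 1)/r] × (1+r) = 22,150 × [(1+r)^36 − 1] / r × (1+r) = €1,538,008.38

€1,538,008.38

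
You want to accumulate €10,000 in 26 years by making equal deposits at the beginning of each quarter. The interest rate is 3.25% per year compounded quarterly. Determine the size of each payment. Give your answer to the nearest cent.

€61.05

Level annuity due; solve FV = PMT × [((1+r)^n − 1)/r] × (1+r) for PMT.
Periodic rate r = 0.0325/4 per quarter; n is counted in quarters.
With n = 104: PMT = 10,000 / ([((1+r)^n − 1)/r] × (1+r)) = €61.05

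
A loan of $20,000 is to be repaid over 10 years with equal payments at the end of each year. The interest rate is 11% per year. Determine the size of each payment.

Level ordinary annuity; solve PV = PMT × [(1 − (1+r)^−n)/r] for PMT.
Periodic rate r = 0.11 per year.
With n = 10: PMT = 20,000 / ([(1 − (1+r)^−n)/r]) = $3,396.03

$3,396.03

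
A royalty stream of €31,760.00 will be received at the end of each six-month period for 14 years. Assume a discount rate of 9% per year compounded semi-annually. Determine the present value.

€499,993.66

This is an ordinary annuity: 28 payments of €31,760.00 at the end of each six-month period.
Periodic rate r = 0.09/2 per half-year; n is counted in half-years.
PV = PMT × [(1 − (1+r)^−n)/r] = 31,760 × [1 − (1+r)^−28] / r = €499,993.66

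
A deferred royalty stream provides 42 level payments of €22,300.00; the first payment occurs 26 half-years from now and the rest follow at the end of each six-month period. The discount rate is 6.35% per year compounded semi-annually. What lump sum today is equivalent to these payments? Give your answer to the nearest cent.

Ordinary annuity of 42 payments, first payment at period 26.
Periodic rate r = 0.0635/2 per half-year; n is counted in half-years.
The ordinary-annuity PV formula values the stream one period before the first payment (period 25); discount that back 25 periods:
PV₀ = 22,300 × [1 − (1+r)^−42] / r × (1+r)^−25 = €235,002.53

€235,002.53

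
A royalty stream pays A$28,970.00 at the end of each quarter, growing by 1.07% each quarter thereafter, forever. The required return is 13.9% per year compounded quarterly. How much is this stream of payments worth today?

Periodic rate r = 0.139/4 per quarter.
Growing perpetuity (Gordon): PV = PMT₁ / (r − g) = 28,970 / (r − 0.0107) = A$1,204,573.80.

A$1,204,573.80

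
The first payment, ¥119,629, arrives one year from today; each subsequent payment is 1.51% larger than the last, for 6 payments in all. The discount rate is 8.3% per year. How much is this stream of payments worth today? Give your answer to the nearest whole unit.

Periodic rate r = 0.083 per year.
Growing ordinary annuity: PV = PMT₁ × [1 − ((1+g)/(1+r))^n] / (r − g) = 119,629 × [1 − ((1+0.0151)/(1+r))^6] / (r − 0.0151) = ¥567,168.

¥567,168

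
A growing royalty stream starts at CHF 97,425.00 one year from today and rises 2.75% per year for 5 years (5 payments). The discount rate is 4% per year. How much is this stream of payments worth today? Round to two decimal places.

Periodic rate r = 0.04 per year.
Growing ordinary annuity: PV = PMT₁ × [1 − ((1+g)/(1+r))^n] / (r − g) = 97,425 × [1 − ((1+0.0275)/(1+r))^5] / (r − 0.0275) = CHF 457,264.58.

CHF 457,264.58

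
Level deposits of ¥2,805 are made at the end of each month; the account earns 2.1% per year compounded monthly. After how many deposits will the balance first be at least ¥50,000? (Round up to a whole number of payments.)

18 payments

Periodic rate r = 0.021/12 per month; n is counted in months.
Ordinary annuity FV: 50,000 = 2,805 × [((1+r)^n − 1)/r].
(1+r)^n = 1 + 50,000 × r / 2,805, so n = ln(1 + 50,000·r/2,805) / ln(1+r) = 17.57.
Round up to a whole number of payments: n = 18.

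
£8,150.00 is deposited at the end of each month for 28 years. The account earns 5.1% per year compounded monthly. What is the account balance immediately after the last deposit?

£6,055,450.06

This is an ordinary annuity: 336 deposits of £8,150.00 at the end of each month.
Periodic rate r = 0.051/12 per month; n is counted in months.
FV = PMT × [((1+r)^n − 1)/r] = 8,150 × [(1+r)^336 − 1] / r = £6,055,450.06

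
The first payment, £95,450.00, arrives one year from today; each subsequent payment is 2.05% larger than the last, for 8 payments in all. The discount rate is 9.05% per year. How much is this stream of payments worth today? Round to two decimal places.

£561,567.30

Periodic rate r = 0.0905 per year.
Growing ordinary annuity: PV = PMT₁ × [1 − ((1+g)/(1+r))^n] / (r − g) = 95,450 × [1 − ((1+0.0205)/(1+r))^8] / (r − 0.0205) = £561,567.30.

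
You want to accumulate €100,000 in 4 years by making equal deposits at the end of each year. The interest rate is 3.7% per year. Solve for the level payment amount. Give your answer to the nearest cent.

€23,654.49

Level ordinary annuity; solve FV = PMT × [((1+r)^n − 1)/r] for PMT.
Periodic rate r = 0.037 per year.
With n = 4: PMT = 100,000 / ([((1+r)^n − 1)/r]) = €23,654.49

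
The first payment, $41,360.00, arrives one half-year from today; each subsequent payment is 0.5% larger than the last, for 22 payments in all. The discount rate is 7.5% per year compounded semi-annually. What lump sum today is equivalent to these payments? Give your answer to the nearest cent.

Periodic rate r = 0.075/2 per half-year; n is counted in half-years.
Growing ordinary annuity: PV = PMT₁ × [1 − ((1+g)/(1+r))^n] / (r − g) = 41,360 × [1 − ((1+0.005)/(1+r))^22] / (r − 0.005) = $640,767.98.

$640,767.98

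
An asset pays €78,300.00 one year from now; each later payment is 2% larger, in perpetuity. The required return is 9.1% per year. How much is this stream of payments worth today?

Periodic rate r = 0.091 per year.
Growing perpetuity (Gordon): PV = PMT₁ / (r − g) = 78,300 / (r − 0.02) = €1,102,816.90.

€1,102,816.90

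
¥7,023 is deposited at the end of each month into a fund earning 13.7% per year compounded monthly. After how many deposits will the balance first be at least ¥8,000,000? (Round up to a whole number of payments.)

233 payments

Periodic rate r = 0.137/12 per month; n is counted in months.
Ordinary annuity FV: 8,000,000 = 7,023 × [((1+r)^n − 1)/r].
(1+r)^n = 1 + 8,000,000 × r / 7,023, so n = ln(1 + 8,000,000·r/7,023) / ln(1+r) = 232.51.
Round up to a whole number of payments: n = 233.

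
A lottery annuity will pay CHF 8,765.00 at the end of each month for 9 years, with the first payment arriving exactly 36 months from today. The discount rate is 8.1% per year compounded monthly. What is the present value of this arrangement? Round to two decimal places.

CHF 529,905.94

Ordinary annuity of 108 payments, first payment at period 36.
Periodic rate r = 0.081/12 per month; n is counted in months.
The ordinary-annuity PV formula values the stream one period before the first payment (period 35); discount that back 35 periods:
PV₀ = 8,765 × [1 − (1+r)^−108] / r × (1+r)^−35 = CHF 529,905.94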